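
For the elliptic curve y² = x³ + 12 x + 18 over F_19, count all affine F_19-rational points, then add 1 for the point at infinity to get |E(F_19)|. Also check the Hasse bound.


Affine points = {(3, 9), (3, 10), (4, 4), (4, 15), (9, 0), (10, 6), (10, 13), (12, 3), (12, 16), (14, 2), (14, 17), (15, 1), (15, 18), (17, 9), (17, 10), (18, 9), (18, 10)}; affine count = 17; |E(F_19)| = 18.

Discriminant check: Δ ∝ 4a³ + 27b² = 4·12³ + 27·18² = 4·1728 + 27·324 ≡ 4 (mod 19). Nonzero ⇒ E is nonsingular.
For each x ∈ F_19, compute rhs = x³ + 12·x + 18 mod 19, then count y ∈ F_19 with y² ≡ rhs.
  x = 0: rhs = 18, matching y values: none (0 points).
  x = 1: rhs = 12, matching y values: none (0 points).
  x = 2: rhs = 12, matching y values: none (0 points).
  x = 3: rhs = 5, matching y values: 9, 10 (2 points).
  x = 4: rhs = 16, matching y values: 4, 15 (2 points).
  x = 5: rhs = 13, matching y values: none (0 points).
  x = 6: rhs = 2, matching y values: none (0 points).
  x = 7: rhs = 8, matching y values: none (0 points).
  x = 8: rhs = 18, matching y values: none (0 points).
  x = 9: rhs = 0, matching y values: 0 (1 points).
  x = 10: rhs = 17, matching y values: 6, 13 (2 points).
  x = 11: rhs = 18, matching y values: none (0 points).
  x = 12: rhs = 9, matching y values: 3, 16 (2 points).
  x = 13: rhs = 15, matching y values: none (0 points).
  x = 14: rhs = 4, matching y values: 2, 17 (2 points).
  x = 15: rhs = 1, matching y values: 1, 18 (2 points).
  x = 16: rhs = 12, matching y values: none (0 points).
  x = 17: rhs = 5, matching y values: 9, 10 (2 points).
  x = 18: rhs = 5, matching y values: 9, 10 (2 points).
Total affine count: 17.
Full point count |E(F_19)| = 17 + 1 = 18.
Hasse bound: |18 − (19+1)| = |-2| = 2 ≤ 2√19 ≈ 8.7178 ✓.


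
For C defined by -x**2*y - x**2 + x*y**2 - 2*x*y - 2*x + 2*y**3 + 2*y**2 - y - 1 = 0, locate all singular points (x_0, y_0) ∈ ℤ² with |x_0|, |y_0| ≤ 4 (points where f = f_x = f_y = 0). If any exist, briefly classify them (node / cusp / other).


Singular points: {(-1, 0)}; classification: node.

Compute partial derivatives:
  f_x = -2*x*y - 2*x + y**2 - 2*y - 2.
  f_y = -x**2 + 2*x*y - 2*x + 6*y**2 + 4*y - 1.
Scan x_0 ∈ {−4, ..., 4}. For each x_0, f_y(x_0, y) is a polynomial in y; find its integer roots y ∈ {−4, ..., 4}, then test f_x and f at those candidates.
  x = -4: f_y(-4, y) = 6*y**2 - 4*y - 9; no integer root y with |y| ≤ 4.
  x = -3: f_y(-3, y) = 6*y**2 - 2*y - 4; vanishes at y ∈ {1}. (-3, 1): f_x = 9 ≠ 0.
  x = -2: f_y(-2, y) = 6*y**2 - 1; no integer root y with |y| ≤ 4.
  x = -1: f_y(-1, y) = 6*y**2 + 2*y; vanishes at y ∈ {0}. (-1, 0): f_x = 0, f = 0 — SINGULAR.
  x = 0: f_y(0, y) = 6*y**2 + 4*y - 1; no integer root y with |y| ≤ 4.
  x = 1: f_y(1, y) = 6*y**2 + 6*y - 4; no integer root y with |y| ≤ 4.
  x = 2: f_y(2, y) = 6*y**2 + 8*y - 9; no integer root y with |y| ≤ 4.
  x = 3: f_y(3, y) = 6*y**2 + 10*y - 16; vanishes at y ∈ {1}. (3, 1): f_x = -15 ≠ 0.
  x = 4: f_y(4, y) = 6*y**2 + 12*y - 25; no integer root y with |y| ≤ 4.
Only singular point on the grid: (-1, 0).
Classify: substitute x = -1 + u, y = 0 + v and expand: f = -u**2*v - u**2 + u*v**2 + 2*v**3 + v**2.
No constant or linear terms (consistent with a singular point). Quadratic part: -u**2 + v**2. Cubic part: -u**2*v + u*v**2 + 2*v**3.
The quadratic part v**2 - u**2 = (v − u)(v + u) splits into two distinct linear factors, so there are two distinct tangent lines y − 0 = ±(x − -1) — this is a node (ordinary double point).
Classification: node.


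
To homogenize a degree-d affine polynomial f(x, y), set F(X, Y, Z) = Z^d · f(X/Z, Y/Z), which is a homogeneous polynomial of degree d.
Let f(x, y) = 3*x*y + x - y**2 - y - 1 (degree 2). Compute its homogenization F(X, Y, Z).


F(X, Y, Z) = 3*X*Y + X*Z - Y**2 - Y*Z - Z**2

deg(f) = 2.
Substitute x = X/Z, y = Y/Z into f, then multiply by Z^2.
  monomial 3·x^1·y^1 ↦ 3·X^1·Y^1·Z^0.
  monomial 1·x^1·y^0 ↦ 1·X^1·Y^0·Z^1.
  monomial -1·x^0·y^2 ↦ -1·X^0·Y^2·Z^0.
  monomial -1·x^0·y^1 ↦ -1·X^0·Y^1·Z^1.
  monomial -1·x^0·y^0 ↦ -1·X^0·Y^0·Z^2.
Collecting: F(X, Y, Z) = 3*X*Y + X*Z - Y**2 - Y*Z - Z**2.


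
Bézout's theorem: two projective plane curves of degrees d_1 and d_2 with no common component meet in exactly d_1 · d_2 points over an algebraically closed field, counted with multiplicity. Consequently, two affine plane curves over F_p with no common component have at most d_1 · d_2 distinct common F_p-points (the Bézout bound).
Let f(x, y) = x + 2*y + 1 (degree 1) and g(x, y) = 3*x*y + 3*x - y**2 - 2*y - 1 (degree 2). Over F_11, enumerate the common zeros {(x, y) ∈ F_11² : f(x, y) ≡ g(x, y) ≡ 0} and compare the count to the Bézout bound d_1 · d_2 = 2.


Common zeros: {(1, 10), (8, 1)}; count = 2; Bézout bound = 2.

deg(f) = 1, deg(g) = 2, so Bézout bound = 2.
Scan x ∈ F_11. For each x, list the y ∈ F_11 with f(x, y) ≡ 0 and those with g(x, y) ≡ 0 (mod 11); the common zeros in that column are the intersection.
  x = 0: f ≡ 0 at y ∈ {5}; g ≡ 0 at y ∈ {10}; common: ∅.
  x = 1: f ≡ 0 at y ∈ {10}; g ≡ 0 at y ∈ {2, 10}; common: {10}.
  x = 2: f ≡ 0 at y ∈ {4}; g ≡ 0 at y ∈ {5, 10}; common: ∅.
  x = 3: f ≡ 0 at y ∈ {9}; g ≡ 0 at y ∈ {8, 10}; common: ∅.
  x = 4: f ≡ 0 at y ∈ {3}; g ≡ 0 at y ∈ {0, 10}; common: ∅.
  x = 5: f ≡ 0 at y ∈ {8}; g ≡ 0 at y ∈ {3, 10}; common: ∅.
  x = 6: f ≡ 0 at y ∈ {2}; g ≡ 0 at y ∈ {6, 10}; common: ∅.
  x = 7: f ≡ 0 at y ∈ {7}; g ≡ 0 at y ∈ {9, 10}; common: ∅.
  x = 8: f ≡ 0 at y ∈ {1}; g ≡ 0 at y ∈ {1, 10}; common: {1}.
  x = 9: f ≡ 0 at y ∈ {6}; g ≡ 0 at y ∈ {4, 10}; common: ∅.
  x = 10: f ≡ 0 at y ∈ {0}; g ≡ 0 at y ∈ {7, 10}; common: ∅.
Collecting: common zeros = {(1, 10), (8, 1)}, so the count is 2.
Comparison with the Bézout bound: 2 ≤ 2 = deg(f)·deg(g), as expected for curves with no common component (the bound is attained).


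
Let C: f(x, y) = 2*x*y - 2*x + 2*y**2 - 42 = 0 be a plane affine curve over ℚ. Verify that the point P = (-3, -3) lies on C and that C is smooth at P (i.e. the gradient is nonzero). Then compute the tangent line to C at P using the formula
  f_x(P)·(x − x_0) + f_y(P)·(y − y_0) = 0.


Tangent line at P: -8*x - 18*y - 78 = 0.

Step 1: f(-3, -3) = 0, so P lies on C.
Step 2: partial derivatives
  f_x(x, y) = 2*y - 2, f_y(x, y) = 2*x + 4*y.
  f_x(P) = -8, f_y(P) = -18 (gradient nonzero, so P is smooth).
Step 3: tangent line at P: -8·(x − -3) + -18·(y − -3) = 0.
Expanding: -8*x - 18*y - 78 = 0.


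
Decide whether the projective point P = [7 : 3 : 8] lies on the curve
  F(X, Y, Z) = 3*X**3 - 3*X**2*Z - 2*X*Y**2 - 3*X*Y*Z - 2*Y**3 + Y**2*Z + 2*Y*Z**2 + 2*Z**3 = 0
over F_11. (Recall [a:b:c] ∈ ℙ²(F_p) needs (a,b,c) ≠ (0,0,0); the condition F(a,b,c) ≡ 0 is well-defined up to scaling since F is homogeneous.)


F(7,3,8) ≡ 0 (mod 11); P is on the curve.

Evaluate F(7, 3, 8) term-by-term (mod 11).
  3*X**3 ↦ 3·343·1·1 = 1029
  -3*X**2*Z ↦ -3·49·1·8 = -1176
  -2*X*Y**2 ↦ -2·7·9·1 = -126
  -3*X*Y*Z ↦ -3·7·3·8 = -504
  -2*Y**3 ↦ -2·1·27·1 = -54
  Y**2*Z ↦ 1·1·9·8 = 72
  2*Y*Z**2 ↦ 2·1·3·64 = 384
  2*Z**3 ↦ 2·1·1·512 = 1024
Sum: F(7, 3, 8) = (1029) + (-1176) + (-126) + (-504) + (-54) + (72) + (384) + (1024) = 649.
Reducing mod 11: 649 ≡ 0 (mod 11).
Since F(a, b, c) ≡ 0 (mod 11), P lies on the curve.


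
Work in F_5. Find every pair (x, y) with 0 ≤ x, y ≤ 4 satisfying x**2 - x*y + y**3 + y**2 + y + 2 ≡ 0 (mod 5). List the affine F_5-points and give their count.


Affine F_5-points: {(0, 1), (1, 1), (1, 2), (4, 3)}; count = 4.

For each of the 25 pairs (x, y) ∈ F_5², evaluate f(x, y) mod 5. Record the zeros.
  x = 0: [0↦2, 1↦0, 2↦1, 3↦1, 4↦1]  zeros at y ∈ {1}
  x = 1: [0↦3, 1↦0, 2↦0, 3↦4, 4↦3]  zeros at y ∈ {1, 2}
  x = 2: [0↦1, 1↦2, 2↦1, 3↦4, 4↦2]  zeros at y ∈ ∅
  x = 3: [0↦1, 1↦1, 2↦4, 3↦1, 4↦3]  zeros at y ∈ ∅
  x = 4: [0↦3, 1↦2, 2↦4, 3↦0, 4↦1]  zeros at y ∈ {3}
Collecting zeros: affine points = {(0, 1), (1, 1), (1, 2), (4, 3)}.
Total count |C(F_5)_aff| = 4.


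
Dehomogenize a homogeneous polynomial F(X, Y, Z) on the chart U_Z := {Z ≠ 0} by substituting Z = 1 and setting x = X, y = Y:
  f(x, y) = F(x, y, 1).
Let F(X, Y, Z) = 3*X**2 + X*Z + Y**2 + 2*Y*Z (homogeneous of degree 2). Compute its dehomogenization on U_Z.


f(x, y) = 3*x**2 + x + y**2 + 2*y

On U_Z we set Z = 1. Each monomial c·X^i·Y^j·Z^k in F becomes c·x^i·y^j·1^k = c·x^i·y^j.
Substituting Z = 1: F(X, Y, 1) = 3*x**2 + x + y**2 + 2*y.
Note: deg(f) ≤ deg(F) = 2; strict inequality happens when F is divisible by Z (lost terms).


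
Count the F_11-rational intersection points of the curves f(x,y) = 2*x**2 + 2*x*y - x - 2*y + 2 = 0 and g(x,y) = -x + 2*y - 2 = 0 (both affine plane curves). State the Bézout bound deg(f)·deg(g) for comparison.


Common zeros: {(0, 1)}; count = 1; Bézout bound = 2.

deg(f) = 2, deg(g) = 1, so Bézout bound = 2.
Scan x ∈ F_11. For each x, list the y ∈ F_11 with f(x, y) ≡ 0 and those with g(x, y) ≡ 0 (mod 11); the common zeros in that column are the intersection.
  x = 0: f ≡ 0 at y ∈ {1}; g ≡ 0 at y ∈ {1}; common: {1}.
  x = 1: f ≡ 0 at y ∈ ∅; g ≡ 0 at y ∈ {7}; common: ∅.
  x = 2: f ≡ 0 at y ∈ {7}; g ≡ 0 at y ∈ {2}; common: ∅.
  x = 3: f ≡ 0 at y ∈ {4}; g ≡ 0 at y ∈ {8}; common: ∅.
  x = 4: f ≡ 0 at y ∈ {6}; g ≡ 0 at y ∈ {3}; common: ∅.
  x = 5: f ≡ 0 at y ∈ {1}; g ≡ 0 at y ∈ {9}; common: ∅.
  x = 6: f ≡ 0 at y ∈ {2}; g ≡ 0 at y ∈ {4}; common: ∅.
  x = 7: f ≡ 0 at y ∈ {6}; g ≡ 0 at y ∈ {10}; common: ∅.
  x = 8: f ≡ 0 at y ∈ {7}; g ≡ 0 at y ∈ {5}; common: ∅.
  x = 9: f ≡ 0 at y ∈ {2}; g ≡ 0 at y ∈ {0}; common: ∅.
  x = 10: f ≡ 0 at y ∈ {4}; g ≡ 0 at y ∈ {6}; common: ∅.
Collecting: common zeros = {(0, 1)}, so the count is 1.
Comparison with the Bézout bound: 1 ≤ 2 = deg(f)·deg(g), as expected for curves with no common component (the affine F_11-count falls short of the bound because intersections may lie at infinity, over extension fields, or carry multiplicity).


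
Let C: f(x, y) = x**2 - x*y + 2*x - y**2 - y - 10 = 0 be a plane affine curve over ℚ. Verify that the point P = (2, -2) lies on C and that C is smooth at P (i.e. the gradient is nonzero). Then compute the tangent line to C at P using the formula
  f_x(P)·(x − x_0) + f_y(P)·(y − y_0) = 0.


Tangent line at P: 8*x + y - 14 = 0.

Step 1: f(2, -2) = 0, so P lies on C.
Step 2: partial derivatives
  f_x(x, y) = 2*x - y + 2, f_y(x, y) = -x - 2*y - 1.
  f_x(P) = 8, f_y(P) = 1 (gradient nonzero, so P is smooth).
Step 3: tangent line at P: 8·(x − 2) + 1·(y − -2) = 0.
Expanding: 8*x + y - 14 = 0.


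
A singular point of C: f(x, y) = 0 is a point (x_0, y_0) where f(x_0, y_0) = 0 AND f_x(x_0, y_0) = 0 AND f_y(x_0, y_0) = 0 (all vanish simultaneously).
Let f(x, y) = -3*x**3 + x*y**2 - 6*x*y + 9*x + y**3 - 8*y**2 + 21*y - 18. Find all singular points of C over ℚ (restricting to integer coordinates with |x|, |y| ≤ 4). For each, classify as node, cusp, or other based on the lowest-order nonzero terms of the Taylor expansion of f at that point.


Singular points: {(0, 3)}; classification: cusp.

Compute partial derivatives:
  f_x = -9*x**2 + y**2 - 6*y + 9.
  f_y = 2*x*y - 6*x + 3*y**2 - 16*y + 21.
Scan x_0 ∈ {−4, ..., 4}. For each x_0, f_y(x_0, y) is a polynomial in y; find its integer roots y ∈ {−4, ..., 4}, then test f_x and f at those candidates.
  x = -4: f_y(-4, y) = 3*y**2 - 24*y + 45; vanishes at y ∈ {3}. (-4, 3): f_x = -144 ≠ 0.
  x = -3: f_y(-3, y) = 3*y**2 - 22*y + 39; vanishes at y ∈ {3}. (-3, 3): f_x = -81 ≠ 0.
  x = -2: f_y(-2, y) = 3*y**2 - 20*y + 33; vanishes at y ∈ {3}. (-2, 3): f_x = -36 ≠ 0.
  x = -1: f_y(-1, y) = 3*y**2 - 18*y + 27; vanishes at y ∈ {3}. (-1, 3): f_x = -9 ≠ 0.
  x = 0: f_y(0, y) = 3*y**2 - 16*y + 21; vanishes at y ∈ {3}. (0, 3): f_x = 0, f = 0 — SINGULAR.
  x = 1: f_y(1, y) = 3*y**2 - 14*y + 15; vanishes at y ∈ {3}. (1, 3): f_x = -9 ≠ 0.
  x = 2: f_y(2, y) = 3*y**2 - 12*y + 9; vanishes at y ∈ {1, 3}. (2, 1): f_x = -32 ≠ 0; (2, 3): f_x = -36 ≠ 0.
  x = 3: f_y(3, y) = 3*y**2 - 10*y + 3; vanishes at y ∈ {3}. (3, 3): f_x = -81 ≠ 0.
  x = 4: f_y(4, y) = 3*y**2 - 8*y - 3; vanishes at y ∈ {3}. (4, 3): f_x = -144 ≠ 0.
Only singular point on the grid: (0, 3).
Classify: substitute x = 0 + u, y = 3 + v and expand: f = -3*u**3 + u*v**2 + v**3 + v**2.
No constant or linear terms (consistent with a singular point). Quadratic part: v**2. Cubic part: -3*u**3 + u*v**2 + v**3.
The quadratic part v**2 is a perfect square, so there is a single (double) tangent line v = 0, i.e. y = 3. Restricting the cubic part to that line (v = 0) leaves -3*u**3 ≠ 0, so f is not divisible by v and the branch is v² ≈ 3*u**3 to lowest order — this is a cusp.
Classification: cusp.


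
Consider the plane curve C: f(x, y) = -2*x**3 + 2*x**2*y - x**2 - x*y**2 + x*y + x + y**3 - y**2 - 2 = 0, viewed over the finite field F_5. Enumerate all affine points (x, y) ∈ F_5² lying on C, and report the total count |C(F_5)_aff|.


Affine F_5-points: {(1, 4), (2, 0), (2, 3), (4, 1)}; count = 4.

For each of the 25 pairs (x, y) ∈ F_5², evaluate f(x, y) mod 5. Record the zeros.
  x = 0: [0↦3, 1↦3, 2↦2, 3↦1, 4↦1]  zeros at y ∈ ∅
  x = 1: [0↦1, 1↦3, 2↦2, 3↦4, 4↦0]  zeros at y ∈ {4}
  x = 2: [0↦0, 1↦3, 2↦1, 3↦0, 4↦1]  zeros at y ∈ {0, 3}
  x = 3: [0↦3, 1↦1, 2↦2, 3↦2, 4↦2]  zeros at y ∈ ∅
  x = 4: [0↦3, 1↦0, 2↦3, 3↦3, 4↦1]  zeros at y ∈ {1}
Collecting zeros: affine points = {(1, 4), (2, 0), (2, 3), (4, 1)}.
Total count |C(F_5)_aff| = 4.


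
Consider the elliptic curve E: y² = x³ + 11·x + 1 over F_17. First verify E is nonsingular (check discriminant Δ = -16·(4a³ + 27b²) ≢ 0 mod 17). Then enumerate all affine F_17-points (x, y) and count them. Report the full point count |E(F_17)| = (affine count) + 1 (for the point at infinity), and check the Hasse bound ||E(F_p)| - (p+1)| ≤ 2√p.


Affine points = {(0, 1), (0, 16), (1, 8), (1, 9), (7, 8), (7, 9), (9, 8), (9, 9), (11, 5), (11, 12), (12, 5), (12, 12), (14, 3), (14, 14)}; affine count = 14; |E(F_17)| = 15.

Discriminant check: Δ ∝ 4a³ + 27b² = 4·11³ + 27·1² = 4·1331 + 27·1 ≡ 13 (mod 17). Nonzero ⇒ E is nonsingular.
For each x ∈ F_17, compute rhs = x³ + 11·x + 1 mod 17, then count y ∈ F_17 with y² ≡ rhs.
  x = 0: rhs = 1, matching y values: 1, 16 (2 points).
  x = 1: rhs = 13, matching y values: 8, 9 (2 points).
  x = 2: rhs = 14, matching y values: none (0 points).
  x = 3: rhs = 10, matching y values: none (0 points).
  x = 4: rhs = 7, matching y values: none (0 points).
  x = 5: rhs = 11, matching y values: none (0 points).
  x = 6: rhs = 11, matching y values: none (0 points).
  x = 7: rhs = 13, matching y values: 8, 9 (2 points).
  x = 8: rhs = 6, matching y values: none (0 points).
  x = 9: rhs = 13, matching y values: 8, 9 (2 points).
  x = 10: rhs = 6, matching y values: none (0 points).
  x = 11: rhs = 8, matching y values: 5, 12 (2 points).
  x = 12: rhs = 8, matching y values: 5, 12 (2 points).
  x = 13: rhs = 12, matching y values: none (0 points).
  x = 14: rhs = 9, matching y values: 3, 14 (2 points).
  x = 15: rhs = 5, matching y values: none (0 points).
  x = 16: rhs = 6, matching y values: none (0 points).
Total affine count: 14.
Full point count |E(F_17)| = 14 + 1 = 15.
Hasse bound: |15 − (17+1)| = |-3| = 3 ≤ 2√17 ≈ 8.2462 ✓.


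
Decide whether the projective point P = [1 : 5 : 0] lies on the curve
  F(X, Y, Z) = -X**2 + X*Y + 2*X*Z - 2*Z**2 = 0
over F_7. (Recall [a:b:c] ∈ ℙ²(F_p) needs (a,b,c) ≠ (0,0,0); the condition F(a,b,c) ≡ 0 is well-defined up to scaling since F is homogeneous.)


F(1,5,0) ≡ 4 (mod 7); P is NOT on the curve.

Evaluate F(1, 5, 0) term-by-term (mod 7).
  -X**2 ↦ -1·1·1·1 = -1
  X*Y ↦ 1·1·5·1 = 5
  2*X*Z ↦ 2·1·1·0 = 0
  -2*Z**2 ↦ -2·1·1·0 = 0
Sum: F(1, 5, 0) = (-1) + (5) + (0) + (0) = 4.
Reducing mod 7: 4 ≡ 4 (mod 7).
Since F(a, b, c) ≡ 4 ≠ 0 (mod 7), P does NOT lie on the curve.


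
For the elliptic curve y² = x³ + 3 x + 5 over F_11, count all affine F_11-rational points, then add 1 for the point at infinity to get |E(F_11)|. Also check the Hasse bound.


Affine points = {(0, 4), (0, 7), (1, 3), (1, 8), (4, 2), (4, 9), (10, 1), (10, 10)}; affine count = 8; |E(F_11)| = 9.

Discriminant check: Δ ∝ 4a³ + 27b² = 4·3³ + 27·5² = 4·27 + 27·25 ≡ 2 (mod 11). Nonzero ⇒ E is nonsingular.
For each x ∈ F_11, compute rhs = x³ + 3·x + 5 mod 11, then count y ∈ F_11 with y² ≡ rhs.
  x = 0: rhs = 5, matching y values: 4, 7 (2 points).
  x = 1: rhs = 9, matching y values: 3, 8 (2 points).
  x = 2: rhs = 8, matching y values: none (0 points).
  x = 3: rhs = 8, matching y values: none (0 points).
  x = 4: rhs = 4, matching y values: 2, 9 (2 points).
  x = 5: rhs = 2, matching y values: none (0 points).
  x = 6: rhs = 8, matching y values: none (0 points).
  x = 7: rhs = 6, matching y values: none (0 points).
  x = 8: rhs = 2, matching y values: none (0 points).
  x = 9: rhs = 2, matching y values: none (0 points).
  x = 10: rhs = 1, matching y values: 1, 10 (2 points).
Total affine count: 8.
Full point count |E(F_11)| = 8 + 1 = 9.
Hasse bound: |9 − (11+1)| = |-3| = 3 ≤ 2√11 ≈ 6.6332 ✓.


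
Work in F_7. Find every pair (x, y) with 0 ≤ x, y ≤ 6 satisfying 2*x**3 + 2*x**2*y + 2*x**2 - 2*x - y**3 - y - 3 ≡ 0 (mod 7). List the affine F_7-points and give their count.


Affine F_7-points: {(0, 5), (1, 2), (3, 0), (4, 2), (4, 6), (5, 0), (6, 2)}; count = 7.

For each of the 49 pairs (x, y) ∈ F_7², evaluate f(x, y) mod 7. Record the zeros.
  x = 0: [0↦4, 1↦2, 2↦1, 3↦2, 4↦6, 5↦0, 6↦6]  zeros at y ∈ {5}
  x = 1: [0↦6, 1↦6, 2↦0, 3↦3, 4↦2, 5↦5, 6↦6]  zeros at y ∈ {2}
  x = 2: [0↦3, 1↦2, 2↦2, 3↦4, 4↦2, 5↦4, 6↦4]  zeros at y ∈ ∅
  x = 3: [0↦0, 1↦2, 2↦5, 3↦3, 4↦4, 5↦2, 6↦5]  zeros at y ∈ {0}
  x = 4: [0↦2, 1↦4, 2↦0, 3↦5, 4↦6, 5↦4, 6↦0]  zeros at y ∈ {2, 6}
  x = 5: [0↦0, 1↦6, 2↦6, 3↦1, 4↦6, 5↦1, 6↦1]  zeros at y ∈ {0}
  x = 6: [0↦6, 1↦6, 2↦0, 3↦3, 4↦2, 5↦5, 6↦6]  zeros at y ∈ {2}
Collecting zeros: affine points = {(0, 5), (1, 2), (3, 0), (4, 2), (4, 6), (5, 0), (6, 2)}.
Total count |C(F_7)_aff| = 7.


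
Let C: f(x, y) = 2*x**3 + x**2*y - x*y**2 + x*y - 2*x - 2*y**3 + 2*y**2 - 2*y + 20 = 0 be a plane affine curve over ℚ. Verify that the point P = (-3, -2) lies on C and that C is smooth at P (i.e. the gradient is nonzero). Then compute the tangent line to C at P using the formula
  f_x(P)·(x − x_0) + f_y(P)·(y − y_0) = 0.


Tangent line at P: 58*x - 40*y + 94 = 0.

Step 1: f(-3, -2) = 0, so P lies on C.
Step 2: partial derivatives
  f_x(x, y) = 6*x**2 + 2*x*y - y**2 + y - 2, f_y(x, y) = x**2 - 2*x*y + x - 6*y**2 + 4*y - 2.
  f_x(P) = 58, f_y(P) = -40 (gradient nonzero, so P is smooth).
Step 3: tangent line at P: 58·(x − -3) + -40·(y − -2) = 0.
Expanding: 58*x - 40*y + 94 = 0.


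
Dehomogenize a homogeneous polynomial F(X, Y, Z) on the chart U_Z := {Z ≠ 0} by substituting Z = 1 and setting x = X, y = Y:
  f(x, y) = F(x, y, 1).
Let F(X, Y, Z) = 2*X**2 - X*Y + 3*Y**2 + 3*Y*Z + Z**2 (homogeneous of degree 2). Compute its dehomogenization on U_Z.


f(x, y) = 2*x**2 - x*y + 3*y**2 + 3*y + 1

On U_Z we set Z = 1. Each monomial c·X^i·Y^j·Z^k in F becomes c·x^i·y^j·1^k = c·x^i·y^j.
Substituting Z = 1: F(X, Y, 1) = 2*x**2 - x*y + 3*y**2 + 3*y + 1.
Note: deg(f) ≤ deg(F) = 2; strict inequality happens when F is divisible by Z (lost terms).


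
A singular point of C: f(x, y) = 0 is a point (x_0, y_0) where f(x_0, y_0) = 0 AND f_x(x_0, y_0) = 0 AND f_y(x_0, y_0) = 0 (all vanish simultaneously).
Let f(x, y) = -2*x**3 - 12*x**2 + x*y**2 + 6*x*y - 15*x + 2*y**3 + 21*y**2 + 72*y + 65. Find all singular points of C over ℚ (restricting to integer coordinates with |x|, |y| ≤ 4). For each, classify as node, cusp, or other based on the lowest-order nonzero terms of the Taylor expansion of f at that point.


Singular points: {(-2, -3)}; classification: cusp.

Compute partial derivatives:
  f_x = -6*x**2 - 24*x + y**2 + 6*y - 15.
  f_y = 2*x*y + 6*x + 6*y**2 + 42*y + 72.
Scan x_0 ∈ {−4, ..., 4}. For each x_0, f_y(x_0, y) is a polynomial in y; find its integer roots y ∈ {−4, ..., 4}, then test f_x and f at those candidates.
  x = -4: f_y(-4, y) = 6*y**2 + 34*y + 48; vanishes at y ∈ {-3}. (-4, -3): f_x = -24 ≠ 0.
  x = -3: f_y(-3, y) = 6*y**2 + 36*y + 54; vanishes at y ∈ {-3}. (-3, -3): f_x = -6 ≠ 0.
  x = -2: f_y(-2, y) = 6*y**2 + 38*y + 60; vanishes at y ∈ {-3}. (-2, -3): f_x = 0, f = 0 — SINGULAR.
  x = -1: f_y(-1, y) = 6*y**2 + 40*y + 66; vanishes at y ∈ {-3}. (-1, -3): f_x = -6 ≠ 0.
  x = 0: f_y(0, y) = 6*y**2 + 42*y + 72; vanishes at y ∈ {-4, -3}. (0, -4): f_x = -23 ≠ 0; (0, -3): f_x = -24 ≠ 0.
  x = 1: f_y(1, y) = 6*y**2 + 44*y + 78; vanishes at y ∈ {-3}. (1, -3): f_x = -54 ≠ 0.
  x = 2: f_y(2, y) = 6*y**2 + 46*y + 84; vanishes at y ∈ {-3}. (2, -3): f_x = -96 ≠ 0.
  x = 3: f_y(3, y) = 6*y**2 + 48*y + 90; vanishes at y ∈ {-3}. (3, -3): f_x = -150 ≠ 0.
  x = 4: f_y(4, y) = 6*y**2 + 50*y + 96; vanishes at y ∈ {-3}. (4, -3): f_x = -216 ≠ 0.
Only singular point on the grid: (-2, -3).
Classify: substitute x = -2 + u, y = -3 + v and expand: f = -2*u**3 + u*v**2 + 2*v**3 + v**2.
No constant or linear terms (consistent with a singular point). Quadratic part: v**2. Cubic part: -2*u**3 + u*v**2 + 2*v**3.
The quadratic part v**2 is a perfect square, so there is a single (double) tangent line v = 0, i.e. y = -3. Restricting the cubic part to that line (v = 0) leaves -2*u**3 ≠ 0, so f is not divisible by v and the branch is v² ≈ 2*u**3 to lowest order — this is a cusp.
Classification: cusp.


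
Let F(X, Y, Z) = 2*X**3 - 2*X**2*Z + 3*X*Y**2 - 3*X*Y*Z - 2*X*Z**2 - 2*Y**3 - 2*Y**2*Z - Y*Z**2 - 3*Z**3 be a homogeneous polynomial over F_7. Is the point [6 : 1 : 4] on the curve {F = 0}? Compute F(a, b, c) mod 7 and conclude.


F(6,1,4) ≡ 2 (mod 7); P is NOT on the curve.

Evaluate F(6, 1, 4) term-by-term (mod 7).
  2*X**3 ↦ 2·216·1·1 = 432
  -2*X**2*Z ↦ -2·36·1·4 = -288
  3*X*Y**2 ↦ 3·6·1·1 = 18
  -3*X*Y*Z ↦ -3·6·1·4 = -72
  -2*X*Z**2 ↦ -2·6·1·16 = -192
  -2*Y**3 ↦ -2·1·1·1 = -2
  -2*Y**2*Z ↦ -2·1·1·4 = -8
  -Y*Z**2 ↦ -1·1·1·16 = -16
  -3*Z**3 ↦ -3·1·1·64 = -192
Sum: F(6, 1, 4) = (432) + (-288) + (18) + (-72) + (-192) + (-2) + (-8) + (-16) + (-192) = -320.
Reducing mod 7: -320 ≡ 2 (mod 7).
Since F(a, b, c) ≡ 2 ≠ 0 (mod 7), P does NOT lie on the curve.


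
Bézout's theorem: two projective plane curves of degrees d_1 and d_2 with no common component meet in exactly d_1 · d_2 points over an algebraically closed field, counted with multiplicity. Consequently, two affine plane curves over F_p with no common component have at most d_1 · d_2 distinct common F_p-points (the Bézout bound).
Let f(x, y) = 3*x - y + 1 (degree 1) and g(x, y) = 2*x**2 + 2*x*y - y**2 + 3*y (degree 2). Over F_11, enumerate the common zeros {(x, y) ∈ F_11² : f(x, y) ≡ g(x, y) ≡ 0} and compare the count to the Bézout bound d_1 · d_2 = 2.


Common zeros: {(8, 3)}; count = 1; Bézout bound = 2.

deg(f) = 1, deg(g) = 2, so Bézout bound = 2.
Scan x ∈ F_11. For each x, list the y ∈ F_11 with f(x, y) ≡ 0 and those with g(x, y) ≡ 0 (mod 11); the common zeros in that column are the intersection.
  x = 0: f ≡ 0 at y ∈ {1}; g ≡ 0 at y ∈ {0, 3}; common: ∅.
  x = 1: f ≡ 0 at y ∈ {4}; g ≡ 0 at y ∈ {8}; common: ∅.
  x = 2: f ≡ 0 at y ∈ {7}; g ≡ 0 at y ∈ {8, 10}; common: ∅.
  x = 3: f ≡ 0 at y ∈ {10}; g ≡ 0 at y ∈ ∅; common: ∅.
  x = 4: f ≡ 0 at y ∈ {2}; g ≡ 0 at y ∈ ∅; common: ∅.
  x = 5: f ≡ 0 at y ∈ {5}; g ≡ 0 at y ∈ ∅; common: ∅.
  x = 6: f ≡ 0 at y ∈ {8}; g ≡ 0 at y ∈ ∅; common: ∅.
  x = 7: f ≡ 0 at y ∈ {0}; g ≡ 0 at y ∈ ∅; common: ∅.
  x = 8: f ≡ 0 at y ∈ {3}; g ≡ 0 at y ∈ {3, 5}; common: {3}.
  x = 9: f ≡ 0 at y ∈ {6}; g ≡ 0 at y ∈ {5}; common: ∅.
  x = 10: f ≡ 0 at y ∈ {9}; g ≡ 0 at y ∈ {2, 10}; common: ∅.
Collecting: common zeros = {(8, 3)}, so the count is 1.
Comparison with the Bézout bound: 1 ≤ 2 = deg(f)·deg(g), as expected for curves with no common component (the affine F_11-count falls short of the bound because intersections may lie at infinity, over extension fields, or carry multiplicity).


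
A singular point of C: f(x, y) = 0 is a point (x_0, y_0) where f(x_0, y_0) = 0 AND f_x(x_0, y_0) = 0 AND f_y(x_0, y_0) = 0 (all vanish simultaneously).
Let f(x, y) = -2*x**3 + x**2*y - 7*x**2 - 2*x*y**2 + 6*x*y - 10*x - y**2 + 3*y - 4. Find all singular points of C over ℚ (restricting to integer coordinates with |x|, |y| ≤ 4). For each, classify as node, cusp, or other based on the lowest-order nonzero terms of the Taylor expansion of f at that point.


Singular points: {(-1, 1)}; classification: cusp.

Compute partial derivatives:
  f_x = -6*x**2 + 2*x*y - 14*x - 2*y**2 + 6*y - 10.
  f_y = x**2 - 4*x*y + 6*x - 2*y + 3.
Scan x_0 ∈ {−4, ..., 4}. For each x_0, f_y(x_0, y) is a polynomial in y; find its integer roots y ∈ {−4, ..., 4}, then test f_x and f at those candidates.
  x = -4: f_y(-4, y) = 14*y - 5; no integer root y with |y| ≤ 4.
  x = -3: f_y(-3, y) = 10*y - 6; no integer root y with |y| ≤ 4.
  x = -2: f_y(-2, y) = 6*y - 5; no integer root y with |y| ≤ 4.
  x = -1: f_y(-1, y) = 2*y - 2; vanishes at y ∈ {1}. (-1, 1): f_x = 0, f = 0 — SINGULAR.
  x = 0: f_y(0, y) = 3 - 2*y; no integer root y with |y| ≤ 4.
  x = 1: f_y(1, y) = 10 - 6*y; no integer root y with |y| ≤ 4.
  x = 2: f_y(2, y) = 19 - 10*y; no integer root y with |y| ≤ 4.
  x = 3: f_y(3, y) = 30 - 14*y; no integer root y with |y| ≤ 4.
  x = 4: f_y(4, y) = 43 - 18*y; no integer root y with |y| ≤ 4.
Only singular point on the grid: (-1, 1).
Classify: substitute x = -1 + u, y = 1 + v and expand: f = -2*u**3 + u**2*v - 2*u*v**2 + v**2.
No constant or linear terms (consistent with a singular point). Quadratic part: v**2. Cubic part: -2*u**3 + u**2*v - 2*u*v**2.
The quadratic part v**2 is a perfect square, so there is a single (double) tangent line v = 0, i.e. y = 1. Restricting the cubic part to that line (v = 0) leaves -2*u**3 ≠ 0, so f is not divisible by v and the branch is v² ≈ 2*u**3 to lowest order — this is a cusp.
Classification: cusp.


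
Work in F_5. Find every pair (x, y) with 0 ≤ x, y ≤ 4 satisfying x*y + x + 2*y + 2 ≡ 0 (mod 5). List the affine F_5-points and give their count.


Affine F_5-points: {(0, 4), (1, 4), (2, 4), (3, 0), (3, 1), (3, 2), (3, 3), (3, 4), (4, 4)}; count = 9.

For each of the 25 pairs (x, y) ∈ F_5², evaluate f(x, y) mod 5. Record the zeros.
  x = 0: [0↦2, 1↦4, 2↦1, 3↦3, 4↦0]  zeros at y ∈ {4}
  x = 1: [0↦3, 1↦1, 2↦4, 3↦2, 4↦0]  zeros at y ∈ {4}
  x = 2: [0↦4, 1↦3, 2↦2, 3↦1, 4↦0]  zeros at y ∈ {4}
  x = 3: [0↦0, 1↦0, 2↦0, 3↦0, 4↦0]  zeros at y ∈ {0, 1, 2, 3, 4}
  x = 4: [0↦1, 1↦2, 2↦3, 3↦4, 4↦0]  zeros at y ∈ {4}
Collecting zeros: affine points = {(0, 4), (1, 4), (2, 4), (3, 0), (3, 1), (3, 2), (3, 3), (3, 4), (4, 4)}.
Total count |C(F_5)_aff| = 9.


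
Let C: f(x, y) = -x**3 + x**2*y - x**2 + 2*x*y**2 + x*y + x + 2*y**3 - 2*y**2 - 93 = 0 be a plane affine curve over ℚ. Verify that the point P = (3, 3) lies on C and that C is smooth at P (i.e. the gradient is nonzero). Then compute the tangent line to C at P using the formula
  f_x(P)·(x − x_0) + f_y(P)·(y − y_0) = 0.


Tangent line at P: 7*x + 90*y - 291 = 0.

Step 1: f(3, 3) = 0, so P lies on C.
Step 2: partial derivatives
  f_x(x, y) = -3*x**2 + 2*x*y - 2*x + 2*y**2 + y + 1, f_y(x, y) = x**2 + 4*x*y + x + 6*y**2 - 4*y.
  f_x(P) = 7, f_y(P) = 90 (gradient nonzero, so P is smooth).
Step 3: tangent line at P: 7·(x − 3) + 90·(y − 3) = 0.
Expanding: 7*x + 90*y - 291 = 0.


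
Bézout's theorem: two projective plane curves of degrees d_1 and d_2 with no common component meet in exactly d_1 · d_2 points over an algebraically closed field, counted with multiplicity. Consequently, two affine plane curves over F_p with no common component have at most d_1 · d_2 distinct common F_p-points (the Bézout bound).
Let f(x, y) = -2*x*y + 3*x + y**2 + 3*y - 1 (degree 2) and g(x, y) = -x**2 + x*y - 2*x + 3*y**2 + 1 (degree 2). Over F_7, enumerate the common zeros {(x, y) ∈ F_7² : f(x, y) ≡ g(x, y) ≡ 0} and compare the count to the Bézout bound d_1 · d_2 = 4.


Common zeros: {(1, 3)}; count = 1; Bézout bound = 4.

deg(f) = 2, deg(g) = 2, so Bézout bound = 4.
Scan x ∈ F_7. For each x, list the y ∈ F_7 with f(x, y) ≡ 0 and those with g(x, y) ≡ 0 (mod 7); the common zeros in that column are the intersection.
  x = 0: f ≡ 0 at y ∈ ∅; g ≡ 0 at y ∈ {3, 4}; common: ∅.
  x = 1: f ≡ 0 at y ∈ {3}; g ≡ 0 at y ∈ {3, 6}; common: {3}.
  x = 2: f ≡ 0 at y ∈ {2, 6}; g ≡ 0 at y ∈ {0, 4}; common: ∅.
  x = 3: f ≡ 0 at y ∈ ∅; g ≡ 0 at y ∈ {0, 6}; common: ∅.
  x = 4: f ≡ 0 at y ∈ {1, 4}; g ≡ 0 at y ∈ ∅; common: ∅.
  x = 5: f ≡ 0 at y ∈ {0}; g ≡ 0 at y ∈ ∅; common: ∅.
  x = 6: f ≡ 0 at y ∈ ∅; g ≡ 0 at y ∈ ∅; common: ∅.
Collecting: common zeros = {(1, 3)}, so the count is 1.
Comparison with the Bézout bound: 1 ≤ 4 = deg(f)·deg(g), as expected for curves with no common component (the affine F_7-count falls short of the bound because intersections may lie at infinity, over extension fields, or carry multiplicity).


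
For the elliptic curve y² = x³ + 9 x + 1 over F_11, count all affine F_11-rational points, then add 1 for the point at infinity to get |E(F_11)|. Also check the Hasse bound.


Affine points = {(0, 1), (0, 10), (1, 0), (2, 4), (2, 7), (3, 0), (7, 0)}; affine count = 7; |E(F_11)| = 8.

Discriminant check: Δ ∝ 4a³ + 27b² = 4·9³ + 27·1² = 4·729 + 27·1 ≡ 6 (mod 11). Nonzero ⇒ E is nonsingular.
For each x ∈ F_11, compute rhs = x³ + 9·x + 1 mod 11, then count y ∈ F_11 with y² ≡ rhs.
  x = 0: rhs = 1, matching y values: 1, 10 (2 points).
  x = 1: rhs = 0, matching y values: 0 (1 points).
  x = 2: rhs = 5, matching y values: 4, 7 (2 points).
  x = 3: rhs = 0, matching y values: 0 (1 points).
  x = 4: rhs = 2, matching y values: none (0 points).
  x = 5: rhs = 6, matching y values: none (0 points).
  x = 6: rhs = 7, matching y values: none (0 points).
  x = 7: rhs = 0, matching y values: 0 (1 points).
  x = 8: rhs = 2, matching y values: none (0 points).
  x = 9: rhs = 8, matching y values: none (0 points).
  x = 10: rhs = 2, matching y values: none (0 points).
Total affine count: 7.
Full point count |E(F_11)| = 7 + 1 = 8.
Hasse bound: |8 − (11+1)| = |-4| = 4 ≤ 2√11 ≈ 6.6332 ✓.


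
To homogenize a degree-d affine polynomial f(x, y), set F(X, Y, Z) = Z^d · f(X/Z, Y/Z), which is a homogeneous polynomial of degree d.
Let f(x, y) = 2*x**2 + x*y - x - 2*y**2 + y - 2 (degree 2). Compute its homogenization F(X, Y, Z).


F(X, Y, Z) = 2*X**2 + X*Y - X*Z - 2*Y**2 + Y*Z - 2*Z**2

deg(f) = 2.
Substitute x = X/Z, y = Y/Z into f, then multiply by Z^2.
  monomial 2·x^2·y^0 ↦ 2·X^2·Y^0·Z^0.
  monomial 1·x^1·y^1 ↦ 1·X^1·Y^1·Z^0.
  monomial -1·x^1·y^0 ↦ -1·X^1·Y^0·Z^1.
  monomial -2·x^0·y^2 ↦ -2·X^0·Y^2·Z^0.
  monomial 1·x^0·y^1 ↦ 1·X^0·Y^1·Z^1.
  monomial -2·x^0·y^0 ↦ -2·X^0·Y^0·Z^2.
Collecting: F(X, Y, Z) = 2*X**2 + X*Y - X*Z - 2*Y**2 + Y*Z - 2*Z**2.


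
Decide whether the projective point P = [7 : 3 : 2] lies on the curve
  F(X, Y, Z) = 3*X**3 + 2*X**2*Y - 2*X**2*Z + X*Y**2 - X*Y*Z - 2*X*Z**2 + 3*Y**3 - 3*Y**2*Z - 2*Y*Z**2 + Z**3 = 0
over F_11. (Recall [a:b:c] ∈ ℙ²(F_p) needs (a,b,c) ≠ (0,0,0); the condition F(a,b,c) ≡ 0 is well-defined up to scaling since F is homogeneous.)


F(7,3,2) ≡ 3 (mod 11); P is NOT on the curve.

Evaluate F(7, 3, 2) term-by-term (mod 11).
  3*X**3 ↦ 3·343·1·1 = 1029
  2*X**2*Y ↦ 2·49·3·1 = 294
  -2*X**2*Z ↦ -2·49·1·2 = -196
  X*Y**2 ↦ 1·7·9·1 = 63
  -X*Y*Z ↦ -1·7·3·2 = -42
  -2*X*Z**2 ↦ -2·7·1·4 = -56
  3*Y**3 ↦ 3·1·27·1 = 81
  -3*Y**2*Z ↦ -3·1·9·2 = -54
  -2*Y*Z**2 ↦ -2·1·3·4 = -24
  Z**3 ↦ 1·1·1·8 = 8
Sum: F(7, 3, 2) = (1029) + (294) + (-196) + (63) + (-42) + (-56) + (81) + (-54) + (-24) + (8) = 1103.
Reducing mod 11: 1103 ≡ 3 (mod 11).
Since F(a, b, c) ≡ 3 ≠ 0 (mod 11), P does NOT lie on the curve.


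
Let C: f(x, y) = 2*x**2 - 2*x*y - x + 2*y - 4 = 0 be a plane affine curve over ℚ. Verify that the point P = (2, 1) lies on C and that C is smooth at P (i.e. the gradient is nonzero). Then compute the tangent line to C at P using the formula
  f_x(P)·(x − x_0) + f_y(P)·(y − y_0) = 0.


Tangent line at P: 5*x - 2*y - 8 = 0.

Step 1: f(2, 1) = 0, so P lies on C.
Step 2: partial derivatives
  f_x(x, y) = 4*x - 2*y - 1, f_y(x, y) = 2 - 2*x.
  f_x(P) = 5, f_y(P) = -2 (gradient nonzero, so P is smooth).
Step 3: tangent line at P: 5·(x − 2) + -2·(y − 1) = 0.
Expanding: 5*x - 2*y - 8 = 0.


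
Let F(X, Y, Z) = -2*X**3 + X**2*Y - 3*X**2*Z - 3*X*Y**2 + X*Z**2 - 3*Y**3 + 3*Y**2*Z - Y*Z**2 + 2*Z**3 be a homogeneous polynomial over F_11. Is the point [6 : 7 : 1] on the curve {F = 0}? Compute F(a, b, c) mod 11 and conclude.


F(6,7,1) ≡ 6 (mod 11); P is NOT on the curve.

Evaluate F(6, 7, 1) term-by-term (mod 11).
  -2*X**3 ↦ -2·216·1·1 = -432
  X**2*Y ↦ 1·36·7·1 = 252
  -3*X**2*Z ↦ -3·36·1·1 = -108
  -3*X*Y**2 ↦ -3·6·49·1 = -882
  X*Z**2 ↦ 1·6·1·1 = 6
  -3*Y**3 ↦ -3·1·343·1 = -1029
  3*Y**2*Z ↦ 3·1·49·1 = 147
  -Y*Z**2 ↦ -1·1·7·1 = -7
  2*Z**3 ↦ 2·1·1·1 = 2
Sum: F(6, 7, 1) = (-432) + (252) + (-108) + (-882) + (6) + (-1029) + (147) + (-7) + (2) = -2051.
Reducing mod 11: -2051 ≡ 6 (mod 11).
Since F(a, b, c) ≡ 6 ≠ 0 (mod 11), P does NOT lie on the curve.


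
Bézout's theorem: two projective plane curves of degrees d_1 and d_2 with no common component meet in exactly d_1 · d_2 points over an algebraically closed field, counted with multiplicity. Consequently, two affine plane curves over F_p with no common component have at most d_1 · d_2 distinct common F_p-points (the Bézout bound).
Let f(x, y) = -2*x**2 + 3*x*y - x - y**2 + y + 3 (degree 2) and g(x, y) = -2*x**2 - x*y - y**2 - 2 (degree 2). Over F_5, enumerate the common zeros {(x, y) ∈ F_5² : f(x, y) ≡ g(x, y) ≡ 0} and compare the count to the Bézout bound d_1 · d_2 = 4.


Common zeros: {(2, 3)}; count = 1; Bézout bound = 4.

deg(f) = 2, deg(g) = 2, so Bézout bound = 4.
Scan x ∈ F_5. For each x, list the y ∈ F_5 with f(x, y) ≡ 0 and those with g(x, y) ≡ 0 (mod 5); the common zeros in that column are the intersection.
  x = 0: f ≡ 0 at y ∈ ∅; g ≡ 0 at y ∈ ∅; common: ∅.
  x = 1: f ≡ 0 at y ∈ {0, 4}; g ≡ 0 at y ∈ {2}; common: ∅.
  x = 2: f ≡ 0 at y ∈ {3, 4}; g ≡ 0 at y ∈ {0, 3}; common: {3}.
  x = 3: f ≡ 0 at y ∈ ∅; g ≡ 0 at y ∈ {0, 2}; common: ∅.
  x = 4: f ≡ 0 at y ∈ ∅; g ≡ 0 at y ∈ {3}; common: ∅.
Collecting: common zeros = {(2, 3)}, so the count is 1.
Comparison with the Bézout bound: 1 ≤ 4 = deg(f)·deg(g), as expected for curves with no common component (the affine F_5-count falls short of the bound because intersections may lie at infinity, over extension fields, or carry multiplicity).


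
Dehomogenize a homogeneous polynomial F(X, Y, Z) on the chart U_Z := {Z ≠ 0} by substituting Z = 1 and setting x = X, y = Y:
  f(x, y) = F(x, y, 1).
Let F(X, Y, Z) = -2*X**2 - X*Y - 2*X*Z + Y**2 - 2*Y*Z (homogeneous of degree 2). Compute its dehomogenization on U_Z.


f(x, y) = -2*x**2 - x*y - 2*x + y**2 - 2*y

On U_Z we set Z = 1. Each monomial c·X^i·Y^j·Z^k in F becomes c·x^i·y^j·1^k = c·x^i·y^j.
Substituting Z = 1: F(X, Y, 1) = -2*x**2 - x*y - 2*x + y**2 - 2*y.
Note: deg(f) ≤ deg(F) = 2; strict inequality happens when F is divisible by Z (lost terms).


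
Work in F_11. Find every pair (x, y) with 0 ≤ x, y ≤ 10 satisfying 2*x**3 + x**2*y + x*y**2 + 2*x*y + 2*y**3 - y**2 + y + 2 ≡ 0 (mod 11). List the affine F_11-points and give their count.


Affine F_11-points: {(2, 4), (3, 3), (4, 3), (5, 7), (7, 5), (8, 2), (8, 3), (8, 8), (9, 9), (10, 0), (10, 1)}; count = 11.

For each of the 121 pairs (x, y) ∈ F_11², evaluate f(x, y) mod 11. Record the zeros.
  x = 0: [0↦2, 1↦4, 2↦5, 3↦6, 4↦8, 5↦1, 6↦8, 7↦8, 8↦2, 9↦2, 10↦9]  zeros at y ∈ ∅
  x = 1: [0↦4, 1↦10, 2↦6, 3↦4, 4↦5, 5↦10, 6↦9, 7↦3, 8↦4, 9↦2, 10↦9]  zeros at y ∈ ∅
  x = 2: [0↦7, 1↦8, 2↦1, 3↦9, 4↦0, 5↦8, 6↦1, 7↦2, 8↦1, 9↦10, 10↦8]  zeros at y ∈ {4}
  x = 3: [0↦1, 1↦10, 2↦2, 3↦0, 4↦5, 5↦7, 6↦7, 7↦6, 8↦5, 9↦5, 10↦7]  zeros at y ∈ {3}
  x = 4: [0↦9, 1↦6, 2↦10, 3↦0, 4↦10, 5↦8, 6↦6, 7↦5, 8↦6, 9↦10, 10↦7]  zeros at y ∈ {3}
  x = 5: [0↦10, 1↦8, 2↦4, 3↦10, 4↦5, 5↦1, 6↦10, 7↦0, 8↦5, 9↦4, 10↦9]  zeros at y ∈ {7}
  x = 6: [0↦5, 1↦6, 2↦7, 3↦9, 4↦2, 5↦9, 6↦9, 7↦3, 8↦3, 9↦10, 10↦3]  zeros at y ∈ ∅
  x = 7: [0↦6, 1↦1, 2↦9, 3↦9, 4↦2, 5↦0, 6↦4, 7↦4, 8↦1, 9↦7, 10↦1]  zeros at y ∈ {5}
  x = 8: [0↦3, 1↦5, 2↦0, 3↦0, 4↦6, 5↦8, 6↦7, 7↦4, 8↦0, 9↦7, 10↦4]  zeros at y ∈ {2, 3, 8}
  x = 9: [0↦8, 1↦8, 2↦3, 3↦5, 4↦4, 5↦1, 6↦8, 7↦4, 8↦1, 9↦0, 10↦2]  zeros at y ∈ {9}
  x = 10: [0↦0, 1↦0, 2↦8, 3↦3, 4↦8, 5↦2, 6↦8, 7↦5, 8↦5, 9↦9, 10↦7]  zeros at y ∈ {0, 1}
Collecting zeros: affine points = {(2, 4), (3, 3), (4, 3), (5, 7), (7, 5), (8, 2), (8, 3), (8, 8), (9, 9), (10, 0), (10, 1)}.
Total count |C(F_11)_aff| = 11.


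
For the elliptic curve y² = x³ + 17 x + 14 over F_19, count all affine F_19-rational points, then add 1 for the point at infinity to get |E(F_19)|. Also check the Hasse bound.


Affine points = {(3, 4), (3, 15), (6, 3), (6, 16), (7, 1), (7, 18), (8, 4), (8, 15), (10, 5), (10, 14), (13, 0)}; affine count = 11; |E(F_19)| = 12.

Discriminant check: Δ ∝ 4a³ + 27b² = 4·17³ + 27·14² = 4·4913 + 27·196 ≡ 16 (mod 19). Nonzero ⇒ E is nonsingular.
For each x ∈ F_19, compute rhs = x³ + 17·x + 14 mod 19, then count y ∈ F_19 with y² ≡ rhs.
  x = 0: rhs = 14, matching y values: none (0 points).
  x = 1: rhs = 13, matching y values: none (0 points).
  x = 2: rhs = 18, matching y values: none (0 points).
  x = 3: rhs = 16, matching y values: 4, 15 (2 points).
  x = 4: rhs = 13, matching y values: none (0 points).
  x = 5: rhs = 15, matching y values: none (0 points).
  x = 6: rhs = 9, matching y values: 3, 16 (2 points).
  x = 7: rhs = 1, matching y values: 1, 18 (2 points).
  x = 8: rhs = 16, matching y values: 4, 15 (2 points).
  x = 9: rhs = 3, matching y values: none (0 points).
  x = 10: rhs = 6, matching y values: 5, 14 (2 points).
  x = 11: rhs = 12, matching y values: none (0 points).
  x = 12: rhs = 8, matching y values: none (0 points).
  x = 13: rhs = 0, matching y values: 0 (1 points).
  x = 14: rhs = 13, matching y values: none (0 points).
  x = 15: rhs = 15, matching y values: none (0 points).
  x = 16: rhs = 12, matching y values: none (0 points).
  x = 17: rhs = 10, matching y values: none (0 points).
  x = 18: rhs = 15, matching y values: none (0 points).
Total affine count: 11.
Full point count |E(F_19)| = 11 + 1 = 12.
Hasse bound: |12 − (19+1)| = |-8| = 8 ≤ 2√19 ≈ 8.7178 ✓.


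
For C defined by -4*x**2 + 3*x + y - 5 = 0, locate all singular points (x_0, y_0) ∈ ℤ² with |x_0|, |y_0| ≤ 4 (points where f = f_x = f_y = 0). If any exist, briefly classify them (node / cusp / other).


No singular points in the scanned grid; C is smooth there.

Compute partial derivatives:
  f_x = 3 - 8*x.
  f_y = 1.
f_y = 1 is a nonzero constant, so f_y never vanishes: no point (x, y) can satisfy f = f_x = f_y = 0. In particular no (x, y) ∈ {−4, ..., 4}² is singular; the curve is smooth.
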